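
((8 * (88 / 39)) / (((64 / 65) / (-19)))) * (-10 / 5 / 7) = 2090 / 21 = 99.52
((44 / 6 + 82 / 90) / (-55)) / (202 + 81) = -0.00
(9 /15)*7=21 /5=4.20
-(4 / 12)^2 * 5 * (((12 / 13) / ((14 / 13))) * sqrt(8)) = -1.35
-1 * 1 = -1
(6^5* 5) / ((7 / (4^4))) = 9953280 / 7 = 1421897.14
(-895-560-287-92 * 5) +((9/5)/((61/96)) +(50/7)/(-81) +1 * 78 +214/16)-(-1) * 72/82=-119514819931/56722680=-2107.00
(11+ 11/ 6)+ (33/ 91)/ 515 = 3608803/ 281190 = 12.83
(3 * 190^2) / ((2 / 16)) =866400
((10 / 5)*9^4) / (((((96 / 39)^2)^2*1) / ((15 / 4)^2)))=42162462225 / 8388608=5026.16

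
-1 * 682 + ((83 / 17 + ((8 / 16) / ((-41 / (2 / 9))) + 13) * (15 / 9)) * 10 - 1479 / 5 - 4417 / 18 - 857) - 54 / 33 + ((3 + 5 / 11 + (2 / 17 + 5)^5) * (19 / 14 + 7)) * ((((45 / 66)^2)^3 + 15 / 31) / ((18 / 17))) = 1028755776522421623954337 / 71493040266209084160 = 14389.59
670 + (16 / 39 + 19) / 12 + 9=680.62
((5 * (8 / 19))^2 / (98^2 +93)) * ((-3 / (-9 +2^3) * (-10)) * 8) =-384000 / 3500617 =-0.11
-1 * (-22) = 22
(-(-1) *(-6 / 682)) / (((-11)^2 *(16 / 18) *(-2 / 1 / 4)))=27 / 165044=0.00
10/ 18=5/ 9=0.56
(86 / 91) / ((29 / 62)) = 5332 / 2639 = 2.02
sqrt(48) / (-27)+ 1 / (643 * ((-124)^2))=-0.26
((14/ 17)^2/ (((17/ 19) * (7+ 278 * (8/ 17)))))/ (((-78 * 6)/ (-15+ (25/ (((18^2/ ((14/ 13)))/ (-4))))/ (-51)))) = 749636545/ 4254558899877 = 0.00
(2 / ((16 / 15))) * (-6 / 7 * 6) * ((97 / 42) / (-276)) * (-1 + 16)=1.21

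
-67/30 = -2.23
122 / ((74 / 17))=1037 / 37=28.03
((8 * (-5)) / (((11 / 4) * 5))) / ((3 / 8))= -256 / 33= -7.76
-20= -20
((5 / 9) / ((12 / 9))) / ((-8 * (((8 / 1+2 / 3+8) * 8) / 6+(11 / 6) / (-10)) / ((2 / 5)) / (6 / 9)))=-5 / 7934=-0.00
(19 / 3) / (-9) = -19 / 27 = -0.70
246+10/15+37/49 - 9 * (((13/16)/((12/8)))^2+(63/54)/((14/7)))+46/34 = 38526037/159936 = 240.88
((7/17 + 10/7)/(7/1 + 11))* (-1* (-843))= 20513/238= 86.19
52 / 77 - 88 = -6724 / 77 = -87.32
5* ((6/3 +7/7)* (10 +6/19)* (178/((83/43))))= 22502760/1577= 14269.35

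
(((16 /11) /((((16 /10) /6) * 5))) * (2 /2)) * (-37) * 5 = -2220 /11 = -201.82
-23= -23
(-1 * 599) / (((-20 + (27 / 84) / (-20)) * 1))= 335440 / 11209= 29.93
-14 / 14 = -1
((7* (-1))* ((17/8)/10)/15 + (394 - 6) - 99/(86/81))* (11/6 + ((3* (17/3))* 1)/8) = 288881377/247680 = 1166.35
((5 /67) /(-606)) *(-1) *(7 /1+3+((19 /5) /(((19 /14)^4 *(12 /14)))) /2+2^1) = 650924 /417733677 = 0.00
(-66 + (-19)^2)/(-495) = -59/99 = -0.60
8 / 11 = 0.73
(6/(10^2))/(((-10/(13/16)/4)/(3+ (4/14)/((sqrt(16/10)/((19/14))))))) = -117/2000 - 741 *sqrt(10)/392000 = -0.06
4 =4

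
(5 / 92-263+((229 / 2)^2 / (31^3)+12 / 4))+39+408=256939731 / 1370386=187.49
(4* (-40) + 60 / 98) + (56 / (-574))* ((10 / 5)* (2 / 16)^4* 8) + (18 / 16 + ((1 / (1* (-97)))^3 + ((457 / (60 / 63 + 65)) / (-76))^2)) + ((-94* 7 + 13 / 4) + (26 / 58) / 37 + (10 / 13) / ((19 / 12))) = -920983783089854866845667577 / 1133508905411970780347200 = -812.51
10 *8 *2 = 160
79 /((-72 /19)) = -1501 /72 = -20.85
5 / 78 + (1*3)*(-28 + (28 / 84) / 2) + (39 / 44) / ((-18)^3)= -83.44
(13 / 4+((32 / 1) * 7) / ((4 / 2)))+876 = 3965 / 4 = 991.25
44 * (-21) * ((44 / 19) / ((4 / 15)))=-152460 / 19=-8024.21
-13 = -13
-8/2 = -4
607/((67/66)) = 40062/67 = 597.94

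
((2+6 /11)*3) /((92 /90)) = 1890 /253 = 7.47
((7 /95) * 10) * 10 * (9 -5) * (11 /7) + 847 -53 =15966 /19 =840.32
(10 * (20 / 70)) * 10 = 28.57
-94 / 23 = -4.09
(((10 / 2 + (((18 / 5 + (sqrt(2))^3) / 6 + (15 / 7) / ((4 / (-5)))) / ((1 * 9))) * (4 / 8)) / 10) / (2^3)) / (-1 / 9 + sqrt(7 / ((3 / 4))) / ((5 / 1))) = 5 * sqrt(2) / 70176 + sqrt(42) / 11696 + 12309 / 654976 + 36927 * sqrt(21) / 1637440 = 0.12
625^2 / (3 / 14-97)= -1093750 / 271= -4035.98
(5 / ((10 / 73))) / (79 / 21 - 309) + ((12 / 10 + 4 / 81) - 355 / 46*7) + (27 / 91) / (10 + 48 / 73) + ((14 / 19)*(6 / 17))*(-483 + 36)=-46181521805927299 / 273082830749820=-169.11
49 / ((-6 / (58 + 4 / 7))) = -1435 / 3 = -478.33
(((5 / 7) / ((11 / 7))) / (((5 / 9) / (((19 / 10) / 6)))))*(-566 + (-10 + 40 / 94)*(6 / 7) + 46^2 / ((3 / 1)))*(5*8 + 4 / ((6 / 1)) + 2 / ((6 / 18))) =2459018 / 1551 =1585.44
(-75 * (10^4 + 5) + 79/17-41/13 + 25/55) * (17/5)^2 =-6202133426/715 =-8674312.48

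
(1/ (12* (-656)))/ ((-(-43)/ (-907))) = 907/ 338496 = 0.00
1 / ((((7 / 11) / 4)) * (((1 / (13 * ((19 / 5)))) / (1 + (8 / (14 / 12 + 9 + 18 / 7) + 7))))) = 50166688 / 18725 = 2679.13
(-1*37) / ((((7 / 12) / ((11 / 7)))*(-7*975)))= 1628 / 111475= 0.01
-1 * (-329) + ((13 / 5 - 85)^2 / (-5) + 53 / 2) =-250613 / 250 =-1002.45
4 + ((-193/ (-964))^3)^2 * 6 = 4.00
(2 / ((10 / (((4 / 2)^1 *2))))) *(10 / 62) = 4 / 31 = 0.13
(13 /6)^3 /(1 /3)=2197 /72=30.51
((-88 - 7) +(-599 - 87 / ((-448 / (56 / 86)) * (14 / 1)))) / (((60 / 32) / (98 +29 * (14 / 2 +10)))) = -1316850637 / 6020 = -218745.95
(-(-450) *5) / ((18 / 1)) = 125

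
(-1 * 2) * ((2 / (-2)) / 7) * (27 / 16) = 27 / 56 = 0.48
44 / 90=22 / 45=0.49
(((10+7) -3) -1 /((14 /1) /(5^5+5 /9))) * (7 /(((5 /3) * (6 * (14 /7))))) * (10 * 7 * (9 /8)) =-92281 /16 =-5767.56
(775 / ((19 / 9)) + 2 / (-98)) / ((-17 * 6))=-170878 / 47481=-3.60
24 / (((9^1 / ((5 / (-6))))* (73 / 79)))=-1580 / 657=-2.40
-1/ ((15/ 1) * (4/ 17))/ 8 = -17/ 480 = -0.04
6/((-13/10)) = -60/13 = -4.62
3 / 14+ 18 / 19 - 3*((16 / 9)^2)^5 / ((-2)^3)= 36917900416855 / 309161550222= 119.41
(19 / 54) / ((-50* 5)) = -19 / 13500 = -0.00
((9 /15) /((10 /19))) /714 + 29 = 345119 /11900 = 29.00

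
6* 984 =5904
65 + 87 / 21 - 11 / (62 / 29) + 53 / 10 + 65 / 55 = 841173 / 11935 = 70.48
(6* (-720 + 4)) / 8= -537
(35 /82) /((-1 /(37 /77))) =-185 /902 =-0.21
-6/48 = -1/8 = -0.12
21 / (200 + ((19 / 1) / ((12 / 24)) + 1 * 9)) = 21 / 247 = 0.09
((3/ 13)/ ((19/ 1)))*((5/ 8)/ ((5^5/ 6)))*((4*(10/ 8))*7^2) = 441/ 123500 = 0.00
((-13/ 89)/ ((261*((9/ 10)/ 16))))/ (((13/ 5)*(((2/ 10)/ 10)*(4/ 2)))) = -20000/ 209061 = -0.10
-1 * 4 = -4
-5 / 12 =-0.42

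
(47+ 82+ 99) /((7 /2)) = 456 /7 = 65.14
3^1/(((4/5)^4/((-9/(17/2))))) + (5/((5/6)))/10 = -77847/10880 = -7.16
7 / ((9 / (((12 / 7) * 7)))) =28 / 3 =9.33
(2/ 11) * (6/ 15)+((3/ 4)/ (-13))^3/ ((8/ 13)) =344627/ 4759040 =0.07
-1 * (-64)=64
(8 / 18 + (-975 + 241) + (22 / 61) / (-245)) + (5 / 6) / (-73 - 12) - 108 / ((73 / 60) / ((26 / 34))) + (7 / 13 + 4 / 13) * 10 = -3441510485923 / 4339938330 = -792.99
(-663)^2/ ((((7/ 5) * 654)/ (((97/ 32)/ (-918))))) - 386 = -340678141/ 878976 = -387.59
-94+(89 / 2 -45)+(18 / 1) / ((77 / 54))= -12609 / 154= -81.88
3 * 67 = 201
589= 589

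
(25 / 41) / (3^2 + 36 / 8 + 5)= 0.03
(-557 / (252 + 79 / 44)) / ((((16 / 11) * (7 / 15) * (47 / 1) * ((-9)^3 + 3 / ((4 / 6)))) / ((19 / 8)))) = 6402715 / 28392231504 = 0.00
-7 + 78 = 71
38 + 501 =539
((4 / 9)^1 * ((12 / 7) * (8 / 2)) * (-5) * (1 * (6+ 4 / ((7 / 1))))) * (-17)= 1702.31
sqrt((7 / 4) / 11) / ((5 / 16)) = 8 * sqrt(77) / 55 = 1.28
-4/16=-1/4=-0.25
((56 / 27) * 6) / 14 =8 / 9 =0.89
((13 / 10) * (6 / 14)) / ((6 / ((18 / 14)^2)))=1053 / 6860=0.15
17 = 17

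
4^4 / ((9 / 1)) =256 / 9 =28.44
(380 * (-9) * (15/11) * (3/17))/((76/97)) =-196425/187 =-1050.40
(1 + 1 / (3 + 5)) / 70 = 9 / 560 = 0.02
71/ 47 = 1.51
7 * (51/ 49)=51/ 7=7.29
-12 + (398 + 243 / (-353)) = 136015 / 353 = 385.31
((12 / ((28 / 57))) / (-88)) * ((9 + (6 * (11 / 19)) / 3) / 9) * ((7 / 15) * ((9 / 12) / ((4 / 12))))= -579 / 1760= -0.33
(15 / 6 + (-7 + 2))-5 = -15 / 2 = -7.50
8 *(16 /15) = 128 /15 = 8.53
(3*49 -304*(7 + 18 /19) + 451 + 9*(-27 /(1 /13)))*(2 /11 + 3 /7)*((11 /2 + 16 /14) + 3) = -4511295 /154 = -29294.12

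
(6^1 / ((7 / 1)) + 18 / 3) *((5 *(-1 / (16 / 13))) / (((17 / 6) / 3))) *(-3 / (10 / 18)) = 159.28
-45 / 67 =-0.67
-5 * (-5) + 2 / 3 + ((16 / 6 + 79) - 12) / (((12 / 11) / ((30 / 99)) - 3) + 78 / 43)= 84898 / 1557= 54.53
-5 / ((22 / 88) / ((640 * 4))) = -51200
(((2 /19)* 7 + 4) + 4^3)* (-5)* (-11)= 71830 /19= 3780.53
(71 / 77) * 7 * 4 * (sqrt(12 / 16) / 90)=71 * sqrt(3) / 495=0.25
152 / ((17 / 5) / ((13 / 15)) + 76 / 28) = 3458 / 151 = 22.90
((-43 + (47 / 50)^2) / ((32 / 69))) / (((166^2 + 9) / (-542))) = 1968836409 / 1102600000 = 1.79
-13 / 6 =-2.17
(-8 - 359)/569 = -367/569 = -0.64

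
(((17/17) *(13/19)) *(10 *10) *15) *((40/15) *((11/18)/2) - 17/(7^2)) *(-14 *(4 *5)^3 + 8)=-53777277.96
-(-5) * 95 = 475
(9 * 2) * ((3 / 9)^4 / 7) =2 / 63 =0.03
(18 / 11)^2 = 324 / 121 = 2.68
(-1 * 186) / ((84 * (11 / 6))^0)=-186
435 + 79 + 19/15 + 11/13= 100642/195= 516.11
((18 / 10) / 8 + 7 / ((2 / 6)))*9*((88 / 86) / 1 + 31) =10521657 / 1720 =6117.24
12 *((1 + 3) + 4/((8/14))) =132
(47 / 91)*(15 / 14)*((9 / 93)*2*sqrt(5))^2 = 63450 / 612157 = 0.10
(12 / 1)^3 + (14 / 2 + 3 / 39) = 22556 / 13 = 1735.08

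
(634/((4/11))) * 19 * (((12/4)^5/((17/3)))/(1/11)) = 531282807/34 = 15625964.91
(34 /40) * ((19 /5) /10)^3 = 116603 /2500000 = 0.05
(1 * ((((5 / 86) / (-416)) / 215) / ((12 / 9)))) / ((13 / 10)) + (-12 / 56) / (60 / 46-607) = 1378453341 / 3900442838656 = 0.00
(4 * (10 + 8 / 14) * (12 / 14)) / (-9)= -592 / 147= -4.03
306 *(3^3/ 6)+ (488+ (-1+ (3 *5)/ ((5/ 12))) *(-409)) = -12450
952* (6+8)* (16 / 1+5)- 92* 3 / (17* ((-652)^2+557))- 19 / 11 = 322877643833 / 1153603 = 279886.27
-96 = -96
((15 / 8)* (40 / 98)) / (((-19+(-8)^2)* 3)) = 5 / 882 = 0.01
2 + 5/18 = 41/18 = 2.28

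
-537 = -537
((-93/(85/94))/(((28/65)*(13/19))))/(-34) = 83049/8092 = 10.26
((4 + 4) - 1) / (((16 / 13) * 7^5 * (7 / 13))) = 169 / 268912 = 0.00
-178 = -178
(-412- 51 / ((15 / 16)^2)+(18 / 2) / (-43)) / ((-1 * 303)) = 1516511 / 977175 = 1.55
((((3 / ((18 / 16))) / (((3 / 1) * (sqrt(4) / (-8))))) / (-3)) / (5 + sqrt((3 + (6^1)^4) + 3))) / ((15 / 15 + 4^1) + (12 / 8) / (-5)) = -1600 / 1620513 + 320 * sqrt(1302) / 1620513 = 0.01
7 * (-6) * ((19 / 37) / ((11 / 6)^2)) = -6.42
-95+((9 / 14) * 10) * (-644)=-4235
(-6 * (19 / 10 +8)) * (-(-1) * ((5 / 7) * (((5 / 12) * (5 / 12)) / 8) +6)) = -1600797 / 4480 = -357.32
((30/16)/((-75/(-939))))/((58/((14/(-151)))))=-6573/175160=-0.04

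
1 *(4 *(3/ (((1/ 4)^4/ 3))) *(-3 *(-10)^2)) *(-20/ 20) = 2764800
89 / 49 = 1.82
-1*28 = -28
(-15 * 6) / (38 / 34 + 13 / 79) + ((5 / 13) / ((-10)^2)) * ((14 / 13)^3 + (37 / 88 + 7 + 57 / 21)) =-202400862805 / 2885346464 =-70.15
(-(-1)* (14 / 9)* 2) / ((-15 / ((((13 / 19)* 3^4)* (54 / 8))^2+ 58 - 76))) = -628613839 / 21660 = -29021.88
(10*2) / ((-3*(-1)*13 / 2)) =40 / 39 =1.03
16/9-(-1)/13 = 217/117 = 1.85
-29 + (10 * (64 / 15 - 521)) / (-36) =6185 / 54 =114.54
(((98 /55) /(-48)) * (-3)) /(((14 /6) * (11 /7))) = 147 /4840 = 0.03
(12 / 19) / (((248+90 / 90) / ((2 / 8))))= 1 / 1577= 0.00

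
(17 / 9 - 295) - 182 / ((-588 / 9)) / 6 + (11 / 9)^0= -73495 / 252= -291.65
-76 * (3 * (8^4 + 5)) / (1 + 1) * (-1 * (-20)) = -9350280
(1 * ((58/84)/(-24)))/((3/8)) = -29/378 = -0.08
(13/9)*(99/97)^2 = 14157/9409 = 1.50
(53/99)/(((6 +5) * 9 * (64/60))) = 265/52272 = 0.01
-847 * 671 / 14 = -81191 / 2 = -40595.50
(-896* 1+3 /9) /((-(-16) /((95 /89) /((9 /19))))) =-4850035 /38448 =-126.15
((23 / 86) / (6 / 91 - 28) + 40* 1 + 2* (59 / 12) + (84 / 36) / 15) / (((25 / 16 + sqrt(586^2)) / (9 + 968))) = 1921460073172 / 23120678385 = 83.11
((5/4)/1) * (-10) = -25/2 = -12.50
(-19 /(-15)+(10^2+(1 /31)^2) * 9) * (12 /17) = 51967576 /81685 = 636.19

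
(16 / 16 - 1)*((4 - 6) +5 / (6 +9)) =0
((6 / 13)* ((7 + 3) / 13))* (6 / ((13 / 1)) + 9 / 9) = 1140 / 2197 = 0.52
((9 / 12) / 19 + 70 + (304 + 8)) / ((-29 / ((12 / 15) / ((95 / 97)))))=-10.76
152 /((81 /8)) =1216 /81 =15.01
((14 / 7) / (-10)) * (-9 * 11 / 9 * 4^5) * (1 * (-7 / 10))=-39424 / 25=-1576.96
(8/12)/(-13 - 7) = -0.03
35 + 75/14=40.36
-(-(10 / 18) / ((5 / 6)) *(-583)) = -1166 / 3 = -388.67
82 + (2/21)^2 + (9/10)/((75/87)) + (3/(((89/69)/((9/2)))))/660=35864096041/431739000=83.07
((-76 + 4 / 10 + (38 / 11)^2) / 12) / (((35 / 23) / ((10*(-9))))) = 1328871 / 4235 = 313.78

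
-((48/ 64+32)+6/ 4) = -34.25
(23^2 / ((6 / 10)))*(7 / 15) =3703 / 9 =411.44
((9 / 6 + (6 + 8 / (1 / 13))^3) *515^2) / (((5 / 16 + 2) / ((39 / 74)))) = 110140640325300 / 1369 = 80453353049.89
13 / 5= 2.60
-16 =-16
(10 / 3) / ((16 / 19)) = 95 / 24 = 3.96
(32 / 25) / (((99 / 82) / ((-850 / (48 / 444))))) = -825248 / 99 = -8335.84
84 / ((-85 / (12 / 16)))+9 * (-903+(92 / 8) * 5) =-1293741 / 170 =-7610.24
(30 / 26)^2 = 225 / 169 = 1.33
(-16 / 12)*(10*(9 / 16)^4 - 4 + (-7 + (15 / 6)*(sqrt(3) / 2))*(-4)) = -273079 / 8192 + 20*sqrt(3) / 3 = -21.79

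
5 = 5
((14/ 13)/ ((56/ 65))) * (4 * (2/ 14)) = 5/ 7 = 0.71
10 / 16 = 5 / 8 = 0.62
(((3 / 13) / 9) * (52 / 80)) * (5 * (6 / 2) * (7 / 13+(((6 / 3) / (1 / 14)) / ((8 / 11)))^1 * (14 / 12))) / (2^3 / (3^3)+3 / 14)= 22.26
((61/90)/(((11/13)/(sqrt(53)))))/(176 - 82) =793*sqrt(53)/93060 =0.06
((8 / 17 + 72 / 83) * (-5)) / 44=-2360 / 15521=-0.15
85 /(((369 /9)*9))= 85 /369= 0.23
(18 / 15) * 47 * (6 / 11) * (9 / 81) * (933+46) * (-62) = -1037384 / 5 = -207476.80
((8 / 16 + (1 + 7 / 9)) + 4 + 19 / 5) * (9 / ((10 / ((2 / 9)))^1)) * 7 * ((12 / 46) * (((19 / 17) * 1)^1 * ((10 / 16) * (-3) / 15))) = -120631 / 234600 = -0.51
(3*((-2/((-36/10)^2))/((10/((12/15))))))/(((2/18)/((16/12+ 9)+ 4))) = -43/9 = -4.78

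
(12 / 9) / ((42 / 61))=122 / 63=1.94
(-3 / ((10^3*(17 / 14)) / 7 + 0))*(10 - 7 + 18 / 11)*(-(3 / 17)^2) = 0.00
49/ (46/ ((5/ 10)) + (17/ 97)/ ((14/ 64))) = 33271/ 63012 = 0.53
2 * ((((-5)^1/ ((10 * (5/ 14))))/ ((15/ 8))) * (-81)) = 3024/ 25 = 120.96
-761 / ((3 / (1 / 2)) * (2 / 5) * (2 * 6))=-3805 / 144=-26.42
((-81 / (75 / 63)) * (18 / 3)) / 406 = -1.01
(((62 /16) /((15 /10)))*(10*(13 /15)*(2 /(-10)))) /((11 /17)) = -6851 /990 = -6.92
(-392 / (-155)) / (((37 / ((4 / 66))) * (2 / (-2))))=-784 / 189255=-0.00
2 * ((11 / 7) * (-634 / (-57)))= 13948 / 399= 34.96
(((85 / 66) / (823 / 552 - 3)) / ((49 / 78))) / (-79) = 0.02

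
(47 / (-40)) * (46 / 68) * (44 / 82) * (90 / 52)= -107019 / 144976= -0.74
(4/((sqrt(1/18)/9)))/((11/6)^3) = 23328*sqrt(2)/1331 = 24.79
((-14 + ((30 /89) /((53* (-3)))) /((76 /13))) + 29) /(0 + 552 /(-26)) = -34952125 /49471896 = -0.71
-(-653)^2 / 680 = -426409 / 680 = -627.07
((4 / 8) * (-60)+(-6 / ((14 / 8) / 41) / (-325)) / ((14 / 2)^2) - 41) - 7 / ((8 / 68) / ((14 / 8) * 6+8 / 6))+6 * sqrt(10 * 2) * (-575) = -6900 * sqrt(5) - 1036817167 / 1337700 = -16203.94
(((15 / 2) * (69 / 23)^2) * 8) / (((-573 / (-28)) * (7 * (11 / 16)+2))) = 80640 / 20819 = 3.87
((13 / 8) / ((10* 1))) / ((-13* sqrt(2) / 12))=-3* sqrt(2) / 40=-0.11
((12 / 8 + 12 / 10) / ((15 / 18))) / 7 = 81 / 175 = 0.46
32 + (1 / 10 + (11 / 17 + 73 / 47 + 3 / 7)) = 34.73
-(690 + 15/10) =-1383/2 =-691.50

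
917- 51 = 866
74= 74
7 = 7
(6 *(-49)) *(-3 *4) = 3528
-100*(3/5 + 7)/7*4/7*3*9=-82080/49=-1675.10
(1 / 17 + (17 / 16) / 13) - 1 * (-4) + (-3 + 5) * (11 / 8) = 24365 / 3536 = 6.89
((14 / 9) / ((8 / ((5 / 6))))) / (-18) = -35 / 3888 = -0.01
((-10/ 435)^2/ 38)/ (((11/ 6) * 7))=4/ 3691149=0.00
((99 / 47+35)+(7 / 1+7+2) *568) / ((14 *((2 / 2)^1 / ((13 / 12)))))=232310 / 329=706.11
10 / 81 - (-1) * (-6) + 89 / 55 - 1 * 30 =-34.26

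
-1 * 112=-112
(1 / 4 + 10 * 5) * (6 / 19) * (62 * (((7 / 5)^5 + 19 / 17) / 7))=6450842142 / 7065625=912.99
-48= -48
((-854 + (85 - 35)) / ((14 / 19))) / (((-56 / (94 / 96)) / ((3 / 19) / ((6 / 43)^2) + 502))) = 52320635 / 5376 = 9732.26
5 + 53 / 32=213 / 32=6.66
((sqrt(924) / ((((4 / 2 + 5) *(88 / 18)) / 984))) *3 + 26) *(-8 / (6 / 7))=-24715.31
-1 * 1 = -1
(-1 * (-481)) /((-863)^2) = 481 /744769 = 0.00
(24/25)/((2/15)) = 36/5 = 7.20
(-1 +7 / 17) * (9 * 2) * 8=-1440 / 17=-84.71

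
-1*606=-606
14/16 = 7/8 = 0.88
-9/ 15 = -3/ 5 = -0.60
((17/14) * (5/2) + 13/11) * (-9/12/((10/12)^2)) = -4.55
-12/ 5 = -2.40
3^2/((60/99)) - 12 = 57/20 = 2.85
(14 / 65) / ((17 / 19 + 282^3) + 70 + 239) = 133 / 13848103100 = 0.00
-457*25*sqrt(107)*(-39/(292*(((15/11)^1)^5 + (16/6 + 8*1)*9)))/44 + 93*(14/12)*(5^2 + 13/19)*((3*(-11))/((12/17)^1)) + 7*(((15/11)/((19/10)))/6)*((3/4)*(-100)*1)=-27241634/209 + 2174554525*sqrt(107)/6315092176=-130339.18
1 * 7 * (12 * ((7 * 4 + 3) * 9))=23436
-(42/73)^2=-1764/5329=-0.33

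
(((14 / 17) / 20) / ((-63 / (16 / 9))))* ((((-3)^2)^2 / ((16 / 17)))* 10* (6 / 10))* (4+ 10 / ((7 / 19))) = -654 / 35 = -18.69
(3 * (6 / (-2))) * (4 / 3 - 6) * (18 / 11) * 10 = 7560 / 11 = 687.27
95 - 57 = 38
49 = 49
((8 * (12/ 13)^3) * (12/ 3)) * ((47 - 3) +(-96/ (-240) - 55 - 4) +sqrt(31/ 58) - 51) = -1632.68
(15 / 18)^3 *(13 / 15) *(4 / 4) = 325 / 648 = 0.50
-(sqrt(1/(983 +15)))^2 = -1/998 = -0.00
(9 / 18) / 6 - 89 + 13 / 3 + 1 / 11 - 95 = -23693 / 132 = -179.49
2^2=4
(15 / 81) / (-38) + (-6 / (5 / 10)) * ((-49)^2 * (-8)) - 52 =236435539 / 1026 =230444.00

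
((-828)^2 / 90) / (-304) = -4761 / 190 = -25.06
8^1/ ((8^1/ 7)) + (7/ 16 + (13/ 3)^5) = 5969605/ 3888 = 1535.39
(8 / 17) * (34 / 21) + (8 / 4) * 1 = 58 / 21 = 2.76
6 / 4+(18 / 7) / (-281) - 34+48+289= 1197867 / 3934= 304.49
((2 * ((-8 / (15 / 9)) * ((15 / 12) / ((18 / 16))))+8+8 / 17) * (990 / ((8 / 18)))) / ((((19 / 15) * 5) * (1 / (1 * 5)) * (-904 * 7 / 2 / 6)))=267300 / 36499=7.32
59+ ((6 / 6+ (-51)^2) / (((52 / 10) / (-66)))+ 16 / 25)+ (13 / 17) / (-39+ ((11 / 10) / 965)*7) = -32965.76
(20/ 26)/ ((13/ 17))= 170/ 169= 1.01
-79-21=-100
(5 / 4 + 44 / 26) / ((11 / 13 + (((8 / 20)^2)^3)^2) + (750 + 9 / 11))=45654296875 / 11663194704768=0.00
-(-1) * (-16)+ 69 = 53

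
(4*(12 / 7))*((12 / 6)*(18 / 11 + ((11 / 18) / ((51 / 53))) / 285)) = 22.47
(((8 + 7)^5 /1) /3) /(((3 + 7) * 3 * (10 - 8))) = 16875 /4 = 4218.75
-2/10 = -1/5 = -0.20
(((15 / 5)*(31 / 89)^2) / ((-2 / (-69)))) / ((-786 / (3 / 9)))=-22103 / 4150604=-0.01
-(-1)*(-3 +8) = 5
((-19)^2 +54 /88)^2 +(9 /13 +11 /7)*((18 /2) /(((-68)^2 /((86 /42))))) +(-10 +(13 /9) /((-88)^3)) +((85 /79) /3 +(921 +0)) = 11745211017203070089 /89197953901056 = 131675.79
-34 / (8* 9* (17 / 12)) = -0.33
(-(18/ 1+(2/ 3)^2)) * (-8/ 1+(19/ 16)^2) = 140021/ 1152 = 121.55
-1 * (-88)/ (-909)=-88/ 909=-0.10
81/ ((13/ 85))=6885/ 13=529.62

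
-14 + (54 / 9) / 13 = -13.54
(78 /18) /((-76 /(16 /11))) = -0.08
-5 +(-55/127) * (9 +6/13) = -15020/1651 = -9.10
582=582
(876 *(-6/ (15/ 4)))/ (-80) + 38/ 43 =19784/ 1075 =18.40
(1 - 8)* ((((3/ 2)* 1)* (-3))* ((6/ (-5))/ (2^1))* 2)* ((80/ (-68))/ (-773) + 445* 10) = -2210448366/ 13141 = -168210.06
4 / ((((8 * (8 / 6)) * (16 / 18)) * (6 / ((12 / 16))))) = 27 / 512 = 0.05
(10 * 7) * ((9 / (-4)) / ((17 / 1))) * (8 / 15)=-84 / 17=-4.94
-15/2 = -7.50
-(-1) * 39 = 39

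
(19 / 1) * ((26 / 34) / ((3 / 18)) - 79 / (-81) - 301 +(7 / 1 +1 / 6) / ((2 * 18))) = -5609.51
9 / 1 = 9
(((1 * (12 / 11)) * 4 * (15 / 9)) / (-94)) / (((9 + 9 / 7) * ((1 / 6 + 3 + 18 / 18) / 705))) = -14 / 11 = -1.27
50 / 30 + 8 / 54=49 / 27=1.81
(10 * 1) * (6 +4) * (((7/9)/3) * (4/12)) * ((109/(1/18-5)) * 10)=-1526000/801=-1905.12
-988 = -988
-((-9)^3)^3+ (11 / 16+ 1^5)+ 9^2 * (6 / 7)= 43391102733 / 112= 387420560.12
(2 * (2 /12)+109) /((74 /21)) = 1148 /37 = 31.03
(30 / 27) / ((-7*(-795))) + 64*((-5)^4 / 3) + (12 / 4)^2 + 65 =134301260 / 10017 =13407.33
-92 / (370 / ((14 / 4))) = -161 / 185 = -0.87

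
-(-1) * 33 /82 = 33 /82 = 0.40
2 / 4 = 1 / 2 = 0.50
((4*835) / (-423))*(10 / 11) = -33400 / 4653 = -7.18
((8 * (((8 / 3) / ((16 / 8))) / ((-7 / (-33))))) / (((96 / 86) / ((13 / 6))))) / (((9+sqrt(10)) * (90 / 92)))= 282854 / 22365 - 282854 * sqrt(10) / 201285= 8.20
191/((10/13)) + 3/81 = 67051/270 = 248.34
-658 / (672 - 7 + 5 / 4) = -2632 / 2665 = -0.99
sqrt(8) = 2 * sqrt(2) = 2.83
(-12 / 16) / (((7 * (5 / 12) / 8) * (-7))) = 0.29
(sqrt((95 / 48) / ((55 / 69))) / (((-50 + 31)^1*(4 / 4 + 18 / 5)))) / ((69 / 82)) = -205*sqrt(4807) / 663366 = -0.02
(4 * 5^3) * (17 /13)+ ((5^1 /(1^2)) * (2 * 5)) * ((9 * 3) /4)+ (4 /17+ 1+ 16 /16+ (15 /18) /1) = 659297 /663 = 994.41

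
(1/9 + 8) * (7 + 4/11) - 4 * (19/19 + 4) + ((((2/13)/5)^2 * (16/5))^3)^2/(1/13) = 2987572068001438896783384721/75202042901638031005859375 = 39.73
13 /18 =0.72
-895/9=-99.44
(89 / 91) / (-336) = -89 / 30576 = -0.00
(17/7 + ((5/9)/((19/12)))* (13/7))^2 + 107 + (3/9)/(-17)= 315211049/2706417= 116.47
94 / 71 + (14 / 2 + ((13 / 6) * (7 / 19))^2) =8268587 / 922716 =8.96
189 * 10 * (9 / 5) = 3402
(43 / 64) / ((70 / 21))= 129 / 640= 0.20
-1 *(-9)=9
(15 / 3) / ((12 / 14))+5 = 65 / 6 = 10.83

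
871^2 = 758641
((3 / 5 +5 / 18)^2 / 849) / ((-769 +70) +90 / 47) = -293327 / 225307874700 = -0.00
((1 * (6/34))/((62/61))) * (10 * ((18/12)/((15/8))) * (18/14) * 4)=26352/3689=7.14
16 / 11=1.45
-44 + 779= 735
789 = 789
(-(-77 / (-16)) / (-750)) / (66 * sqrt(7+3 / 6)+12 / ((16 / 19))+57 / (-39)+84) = -5038033 / 189025773000+143143 * sqrt(30) / 15752147750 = 0.00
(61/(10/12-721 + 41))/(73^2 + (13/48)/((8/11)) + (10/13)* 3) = -1827072/108459169025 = -0.00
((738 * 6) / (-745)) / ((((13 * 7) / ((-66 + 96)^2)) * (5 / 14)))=-318816 / 1937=-164.59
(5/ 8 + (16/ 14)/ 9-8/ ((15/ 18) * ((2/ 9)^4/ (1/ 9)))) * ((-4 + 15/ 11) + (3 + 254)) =-1539393847/ 13860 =-111067.38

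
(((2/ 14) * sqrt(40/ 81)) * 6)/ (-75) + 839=839 - 4 * sqrt(10)/ 1575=838.99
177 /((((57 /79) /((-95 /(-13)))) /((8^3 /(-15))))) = -2386432 /39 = -61190.56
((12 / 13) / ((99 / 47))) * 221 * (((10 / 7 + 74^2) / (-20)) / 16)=-15317629 / 9240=-1657.75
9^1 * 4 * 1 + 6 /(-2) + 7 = 40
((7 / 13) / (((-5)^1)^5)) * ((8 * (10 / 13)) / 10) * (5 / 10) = -28 / 528125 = -0.00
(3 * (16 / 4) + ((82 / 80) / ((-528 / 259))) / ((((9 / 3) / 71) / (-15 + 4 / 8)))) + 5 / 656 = 958831201 / 5195520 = 184.55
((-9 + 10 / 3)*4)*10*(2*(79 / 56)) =-13430 / 21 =-639.52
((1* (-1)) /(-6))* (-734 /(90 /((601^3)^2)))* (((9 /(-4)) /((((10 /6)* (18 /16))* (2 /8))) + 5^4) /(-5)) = 7945310787609940737.67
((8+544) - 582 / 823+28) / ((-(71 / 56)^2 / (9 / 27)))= -1495113088 / 12446229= -120.13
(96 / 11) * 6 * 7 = 4032 / 11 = 366.55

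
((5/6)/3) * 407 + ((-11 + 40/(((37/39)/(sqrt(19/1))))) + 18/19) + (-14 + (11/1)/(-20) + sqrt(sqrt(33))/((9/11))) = 275.16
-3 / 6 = -0.50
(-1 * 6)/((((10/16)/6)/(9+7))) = -4608/5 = -921.60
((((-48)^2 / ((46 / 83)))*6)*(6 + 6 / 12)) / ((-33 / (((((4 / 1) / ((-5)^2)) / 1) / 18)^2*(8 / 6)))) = -2209792 / 4269375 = -0.52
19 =19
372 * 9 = 3348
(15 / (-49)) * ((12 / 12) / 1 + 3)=-60 / 49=-1.22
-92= -92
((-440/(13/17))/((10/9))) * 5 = -33660/13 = -2589.23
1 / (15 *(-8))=-1 / 120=-0.01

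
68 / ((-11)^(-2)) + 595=8823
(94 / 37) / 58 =47 / 1073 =0.04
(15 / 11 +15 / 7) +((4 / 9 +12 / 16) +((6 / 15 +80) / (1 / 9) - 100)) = 8708251 / 13860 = 628.30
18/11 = 1.64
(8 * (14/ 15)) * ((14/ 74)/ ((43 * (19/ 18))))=4704/ 151145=0.03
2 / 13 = 0.15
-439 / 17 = -25.82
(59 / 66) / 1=59 / 66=0.89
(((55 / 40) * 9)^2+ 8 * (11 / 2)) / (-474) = -12617 / 30336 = -0.42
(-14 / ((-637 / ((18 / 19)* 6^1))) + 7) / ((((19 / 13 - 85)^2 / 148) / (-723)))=-1428030799 / 13071639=-109.25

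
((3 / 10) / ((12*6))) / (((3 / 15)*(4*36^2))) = 1 / 248832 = 0.00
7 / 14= 1 / 2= 0.50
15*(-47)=-705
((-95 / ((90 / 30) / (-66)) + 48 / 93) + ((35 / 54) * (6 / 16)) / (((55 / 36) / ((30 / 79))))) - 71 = 2019.58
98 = 98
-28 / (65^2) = -28 / 4225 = -0.01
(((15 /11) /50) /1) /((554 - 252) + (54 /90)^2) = 15 /166298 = 0.00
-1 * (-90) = 90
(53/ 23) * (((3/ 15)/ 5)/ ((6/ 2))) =53/ 1725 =0.03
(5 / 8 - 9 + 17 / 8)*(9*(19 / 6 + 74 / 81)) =-229.51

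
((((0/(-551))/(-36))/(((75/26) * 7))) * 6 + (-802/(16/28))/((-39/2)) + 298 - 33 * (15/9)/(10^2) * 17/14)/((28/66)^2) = 1463916201/713440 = 2051.91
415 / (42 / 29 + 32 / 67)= 806345 / 3742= 215.49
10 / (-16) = -5 / 8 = -0.62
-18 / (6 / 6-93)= 9 / 46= 0.20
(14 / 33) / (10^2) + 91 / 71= 150647 / 117150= 1.29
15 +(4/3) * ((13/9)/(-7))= 14.72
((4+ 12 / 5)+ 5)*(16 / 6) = 30.40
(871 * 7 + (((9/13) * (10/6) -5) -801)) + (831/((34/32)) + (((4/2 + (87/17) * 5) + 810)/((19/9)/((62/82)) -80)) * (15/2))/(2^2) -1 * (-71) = 16224994849/2929576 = 5538.34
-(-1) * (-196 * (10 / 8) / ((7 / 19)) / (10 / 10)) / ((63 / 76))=-7220 / 9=-802.22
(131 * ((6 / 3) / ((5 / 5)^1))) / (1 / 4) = 1048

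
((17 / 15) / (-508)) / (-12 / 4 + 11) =-17 / 60960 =-0.00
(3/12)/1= 0.25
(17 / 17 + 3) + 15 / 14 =71 / 14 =5.07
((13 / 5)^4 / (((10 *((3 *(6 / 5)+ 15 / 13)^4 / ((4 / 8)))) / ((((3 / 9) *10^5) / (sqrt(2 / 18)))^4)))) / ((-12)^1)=-1019663401250000000000000000 / 27349864083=-37282210915402595.57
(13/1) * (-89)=-1157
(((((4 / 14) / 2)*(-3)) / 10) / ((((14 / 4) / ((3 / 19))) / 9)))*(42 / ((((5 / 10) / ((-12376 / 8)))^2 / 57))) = -1993884984 / 5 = -398776996.80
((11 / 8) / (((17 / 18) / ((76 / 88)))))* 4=171 / 34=5.03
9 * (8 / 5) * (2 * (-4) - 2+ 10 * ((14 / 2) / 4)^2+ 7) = 1989 / 5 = 397.80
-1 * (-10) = 10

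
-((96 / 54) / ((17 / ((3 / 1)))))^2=-256 / 2601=-0.10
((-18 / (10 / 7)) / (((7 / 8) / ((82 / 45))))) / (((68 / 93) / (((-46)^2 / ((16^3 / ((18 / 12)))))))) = -6051231 / 217600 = -27.81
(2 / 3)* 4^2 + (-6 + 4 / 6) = 16 / 3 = 5.33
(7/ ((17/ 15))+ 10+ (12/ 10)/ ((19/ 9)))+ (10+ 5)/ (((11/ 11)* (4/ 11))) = 374647/ 6460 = 57.99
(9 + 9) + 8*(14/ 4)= 46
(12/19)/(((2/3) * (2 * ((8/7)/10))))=315/76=4.14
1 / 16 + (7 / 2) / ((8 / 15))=53 / 8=6.62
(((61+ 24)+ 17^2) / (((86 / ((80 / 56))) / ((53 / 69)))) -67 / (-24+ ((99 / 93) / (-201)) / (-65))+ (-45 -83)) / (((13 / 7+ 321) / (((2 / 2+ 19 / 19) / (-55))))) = 8104619683483 / 597473021496450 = 0.01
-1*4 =-4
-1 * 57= -57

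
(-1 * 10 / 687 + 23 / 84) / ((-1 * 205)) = -4987 / 3943380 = -0.00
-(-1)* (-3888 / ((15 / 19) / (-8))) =196992 / 5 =39398.40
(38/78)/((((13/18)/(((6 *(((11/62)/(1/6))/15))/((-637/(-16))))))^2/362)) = 0.04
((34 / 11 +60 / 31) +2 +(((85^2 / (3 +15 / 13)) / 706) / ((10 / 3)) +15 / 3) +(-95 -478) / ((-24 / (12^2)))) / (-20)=-29907287629 / 173337120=-172.54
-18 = -18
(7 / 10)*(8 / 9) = 28 / 45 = 0.62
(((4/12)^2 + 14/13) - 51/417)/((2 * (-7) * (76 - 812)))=619/5984784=0.00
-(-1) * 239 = 239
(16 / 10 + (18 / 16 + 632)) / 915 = 8463 / 12200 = 0.69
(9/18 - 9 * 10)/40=-179/80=-2.24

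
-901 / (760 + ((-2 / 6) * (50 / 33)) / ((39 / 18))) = -386529 / 325940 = -1.19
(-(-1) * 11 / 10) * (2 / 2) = 11 / 10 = 1.10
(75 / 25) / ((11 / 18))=4.91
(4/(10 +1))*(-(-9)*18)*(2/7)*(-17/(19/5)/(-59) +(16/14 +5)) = 63242208/604219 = 104.67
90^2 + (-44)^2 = 10036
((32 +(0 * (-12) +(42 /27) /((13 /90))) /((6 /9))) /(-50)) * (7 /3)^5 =-5260591 /78975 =-66.61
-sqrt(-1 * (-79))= -sqrt(79)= -8.89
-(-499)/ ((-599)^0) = 499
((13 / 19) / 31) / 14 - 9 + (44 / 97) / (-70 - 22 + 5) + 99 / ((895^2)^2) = -402017032480337602969 / 44650513581046196250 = -9.00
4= 4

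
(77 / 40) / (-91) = -11 / 520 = -0.02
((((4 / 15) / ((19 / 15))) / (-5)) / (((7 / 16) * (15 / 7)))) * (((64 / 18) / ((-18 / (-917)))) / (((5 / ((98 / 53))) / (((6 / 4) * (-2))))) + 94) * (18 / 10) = 48978304 / 5664375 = 8.65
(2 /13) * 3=0.46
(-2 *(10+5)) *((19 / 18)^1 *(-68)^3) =9957013.33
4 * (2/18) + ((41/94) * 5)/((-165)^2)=0.44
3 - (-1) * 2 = 5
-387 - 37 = -424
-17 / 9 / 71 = -17 / 639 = -0.03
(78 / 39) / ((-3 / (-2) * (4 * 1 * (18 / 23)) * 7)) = 23 / 378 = 0.06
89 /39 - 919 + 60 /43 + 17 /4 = -6111475 /6708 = -911.07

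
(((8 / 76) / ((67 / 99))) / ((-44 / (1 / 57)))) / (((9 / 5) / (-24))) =20 / 24187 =0.00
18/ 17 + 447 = 7617/ 17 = 448.06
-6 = -6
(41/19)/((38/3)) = 123/722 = 0.17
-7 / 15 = -0.47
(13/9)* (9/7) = 13/7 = 1.86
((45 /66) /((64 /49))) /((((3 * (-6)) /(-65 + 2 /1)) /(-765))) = -3935925 /2816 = -1397.70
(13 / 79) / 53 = 13 / 4187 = 0.00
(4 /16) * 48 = 12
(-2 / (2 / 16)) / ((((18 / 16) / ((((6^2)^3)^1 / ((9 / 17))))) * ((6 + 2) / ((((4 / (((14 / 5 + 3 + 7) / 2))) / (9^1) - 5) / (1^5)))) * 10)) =77248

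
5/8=0.62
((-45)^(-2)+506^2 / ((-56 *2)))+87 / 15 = -129289337 / 56700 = -2280.24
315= 315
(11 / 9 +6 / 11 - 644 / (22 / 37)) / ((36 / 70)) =-3746785 / 1782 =-2102.57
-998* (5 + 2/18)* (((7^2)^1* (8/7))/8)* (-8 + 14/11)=23780344/99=240205.49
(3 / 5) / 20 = 3 / 100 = 0.03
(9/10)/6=3/20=0.15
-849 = -849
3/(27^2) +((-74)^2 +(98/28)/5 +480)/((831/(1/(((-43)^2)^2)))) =0.00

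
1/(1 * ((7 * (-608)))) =-1/4256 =-0.00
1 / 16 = 0.06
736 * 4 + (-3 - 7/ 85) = 249978/ 85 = 2940.92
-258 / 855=-86 / 285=-0.30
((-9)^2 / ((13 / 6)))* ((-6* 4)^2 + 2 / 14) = 1960038 / 91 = 21538.88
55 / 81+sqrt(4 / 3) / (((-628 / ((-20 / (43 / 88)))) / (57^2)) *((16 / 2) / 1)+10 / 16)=55 / 81+953040 *sqrt(3) / 947483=2.42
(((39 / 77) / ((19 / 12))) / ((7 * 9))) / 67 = 52 / 686147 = 0.00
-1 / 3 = -0.33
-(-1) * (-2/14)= -1/7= -0.14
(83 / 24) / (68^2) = 0.00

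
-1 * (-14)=14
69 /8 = 8.62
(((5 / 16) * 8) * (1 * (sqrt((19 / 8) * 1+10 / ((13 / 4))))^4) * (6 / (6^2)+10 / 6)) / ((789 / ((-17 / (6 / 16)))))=-7.83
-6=-6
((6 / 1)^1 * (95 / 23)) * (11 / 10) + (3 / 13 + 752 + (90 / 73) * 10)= 791.82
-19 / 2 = -9.50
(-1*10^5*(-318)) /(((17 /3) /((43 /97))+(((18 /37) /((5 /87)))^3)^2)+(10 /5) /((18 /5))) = 246682567382807812500000 /2853955922506348385221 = 86.44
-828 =-828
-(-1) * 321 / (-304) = -321 / 304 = -1.06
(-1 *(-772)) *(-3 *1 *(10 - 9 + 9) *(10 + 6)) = -370560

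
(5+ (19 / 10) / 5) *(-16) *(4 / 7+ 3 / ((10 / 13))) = -336788 / 875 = -384.90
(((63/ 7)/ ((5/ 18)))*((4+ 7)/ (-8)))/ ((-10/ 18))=8019/ 100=80.19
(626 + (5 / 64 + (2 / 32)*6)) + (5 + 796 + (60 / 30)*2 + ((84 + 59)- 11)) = 100061 / 64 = 1563.45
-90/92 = -45/46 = -0.98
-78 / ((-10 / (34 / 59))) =1326 / 295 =4.49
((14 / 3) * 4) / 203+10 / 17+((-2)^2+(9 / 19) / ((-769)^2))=77774629309 / 16617835461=4.68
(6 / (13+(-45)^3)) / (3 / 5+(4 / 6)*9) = -5 / 501116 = -0.00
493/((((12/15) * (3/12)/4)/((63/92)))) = 155295/23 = 6751.96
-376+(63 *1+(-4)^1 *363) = -1765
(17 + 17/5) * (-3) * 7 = -2142/5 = -428.40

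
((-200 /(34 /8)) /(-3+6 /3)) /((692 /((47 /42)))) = 4700 /61761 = 0.08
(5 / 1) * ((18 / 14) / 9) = 5 / 7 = 0.71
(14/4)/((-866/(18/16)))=-63/13856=-0.00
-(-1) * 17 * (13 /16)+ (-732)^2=8573405 /16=535837.81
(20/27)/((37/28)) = 560/999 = 0.56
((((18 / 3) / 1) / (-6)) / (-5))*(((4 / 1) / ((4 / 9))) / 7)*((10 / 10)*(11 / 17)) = 99 / 595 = 0.17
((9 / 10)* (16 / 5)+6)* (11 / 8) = 1221 / 100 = 12.21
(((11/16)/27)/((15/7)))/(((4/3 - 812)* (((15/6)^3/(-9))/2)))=77/4560000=0.00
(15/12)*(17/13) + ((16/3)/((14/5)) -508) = -550871/1092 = -504.46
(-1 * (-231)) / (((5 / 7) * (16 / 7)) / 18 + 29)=101871 / 12829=7.94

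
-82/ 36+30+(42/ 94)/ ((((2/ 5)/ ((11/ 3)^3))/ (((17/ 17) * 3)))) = 81604/ 423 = 192.92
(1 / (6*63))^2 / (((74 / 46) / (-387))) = -989 / 587412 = -0.00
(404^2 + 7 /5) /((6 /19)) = 5168551 /10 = 516855.10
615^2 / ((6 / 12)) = 756450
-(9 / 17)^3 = -729 / 4913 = -0.15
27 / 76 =0.36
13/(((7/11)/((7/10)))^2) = 15.73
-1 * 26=-26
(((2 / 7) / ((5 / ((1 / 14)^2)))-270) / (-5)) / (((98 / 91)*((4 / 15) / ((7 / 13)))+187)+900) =2778297 / 55953590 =0.05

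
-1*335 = -335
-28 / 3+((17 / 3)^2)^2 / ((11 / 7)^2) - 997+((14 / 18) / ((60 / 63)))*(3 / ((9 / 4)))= -28799359 / 49005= -587.68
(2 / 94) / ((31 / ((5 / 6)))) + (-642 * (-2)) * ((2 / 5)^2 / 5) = 44899537 / 1092750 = 41.09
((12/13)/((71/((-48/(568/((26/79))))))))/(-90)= 8/1991195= 0.00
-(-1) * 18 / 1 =18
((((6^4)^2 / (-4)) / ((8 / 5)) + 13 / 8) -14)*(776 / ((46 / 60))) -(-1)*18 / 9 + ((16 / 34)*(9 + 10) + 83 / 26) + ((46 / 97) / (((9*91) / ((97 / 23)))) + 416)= -170135757377345 / 640458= -265647017.26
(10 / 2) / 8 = 0.62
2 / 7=0.29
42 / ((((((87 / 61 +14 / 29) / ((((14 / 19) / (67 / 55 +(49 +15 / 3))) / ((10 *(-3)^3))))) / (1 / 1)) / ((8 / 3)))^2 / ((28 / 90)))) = 0.00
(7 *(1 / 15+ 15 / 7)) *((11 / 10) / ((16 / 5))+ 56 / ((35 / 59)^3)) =508895857 / 122500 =4154.25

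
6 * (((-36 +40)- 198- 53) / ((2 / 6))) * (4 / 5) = -17784 / 5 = -3556.80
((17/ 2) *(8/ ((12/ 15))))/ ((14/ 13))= 78.93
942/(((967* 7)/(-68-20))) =-82896/6769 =-12.25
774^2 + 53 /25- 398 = 598680.12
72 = 72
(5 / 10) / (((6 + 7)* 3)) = 1 / 78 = 0.01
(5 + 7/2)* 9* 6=459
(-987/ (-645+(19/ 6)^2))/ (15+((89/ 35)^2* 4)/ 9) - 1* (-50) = 50.09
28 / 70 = 2 / 5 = 0.40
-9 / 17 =-0.53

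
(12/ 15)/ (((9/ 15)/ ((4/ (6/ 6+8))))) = 16/ 27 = 0.59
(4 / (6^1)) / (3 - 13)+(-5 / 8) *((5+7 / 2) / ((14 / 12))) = -3881 / 840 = -4.62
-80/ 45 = -1.78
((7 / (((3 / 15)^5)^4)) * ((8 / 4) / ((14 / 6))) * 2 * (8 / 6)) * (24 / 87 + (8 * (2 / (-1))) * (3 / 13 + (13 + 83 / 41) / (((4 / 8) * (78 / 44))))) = -19431579589843750000000 / 46371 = -419045946601189320.91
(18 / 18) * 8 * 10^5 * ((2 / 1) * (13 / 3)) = 20800000 / 3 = 6933333.33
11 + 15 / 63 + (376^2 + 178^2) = 3634496 / 21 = 173071.24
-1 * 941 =-941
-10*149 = -1490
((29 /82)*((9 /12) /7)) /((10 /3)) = 261 /22960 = 0.01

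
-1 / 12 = -0.08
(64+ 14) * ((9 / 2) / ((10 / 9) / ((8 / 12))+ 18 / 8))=4212 / 47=89.62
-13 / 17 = -0.76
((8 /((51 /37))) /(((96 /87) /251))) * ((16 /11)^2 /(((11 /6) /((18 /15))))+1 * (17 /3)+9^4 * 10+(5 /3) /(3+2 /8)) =4586762105666467 /52947180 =86629016.04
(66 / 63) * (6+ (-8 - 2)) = -4.19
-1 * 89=-89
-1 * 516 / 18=-86 / 3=-28.67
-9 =-9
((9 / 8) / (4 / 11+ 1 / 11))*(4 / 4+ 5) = 297 / 20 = 14.85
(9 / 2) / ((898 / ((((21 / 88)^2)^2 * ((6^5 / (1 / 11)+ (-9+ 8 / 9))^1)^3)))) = 1095072682823399074151 / 107705286656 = 10167306701.68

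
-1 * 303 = -303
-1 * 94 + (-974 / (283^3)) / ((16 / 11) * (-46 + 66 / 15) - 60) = -7060568366707 / 75112429718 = -94.00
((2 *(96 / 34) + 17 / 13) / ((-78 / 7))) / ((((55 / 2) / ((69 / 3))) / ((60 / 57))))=-989828 / 1801371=-0.55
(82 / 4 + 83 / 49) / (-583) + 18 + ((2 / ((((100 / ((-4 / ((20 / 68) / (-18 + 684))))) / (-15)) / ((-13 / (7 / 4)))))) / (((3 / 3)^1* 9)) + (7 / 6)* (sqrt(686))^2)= -6104220931 / 4285050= -1424.54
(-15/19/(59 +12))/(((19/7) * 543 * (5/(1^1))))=-7/4639211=-0.00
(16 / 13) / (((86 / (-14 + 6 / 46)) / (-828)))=91872 / 559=164.35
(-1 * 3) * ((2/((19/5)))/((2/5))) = -75/19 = -3.95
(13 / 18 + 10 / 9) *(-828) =-1518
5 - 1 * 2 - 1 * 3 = 0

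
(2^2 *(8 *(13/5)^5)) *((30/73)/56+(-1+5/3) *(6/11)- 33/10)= -978077842664/87828125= -11136.27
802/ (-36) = -401/ 18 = -22.28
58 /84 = 29 /42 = 0.69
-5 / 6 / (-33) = 5 / 198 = 0.03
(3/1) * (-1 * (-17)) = 51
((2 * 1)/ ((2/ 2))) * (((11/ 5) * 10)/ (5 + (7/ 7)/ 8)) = 352/ 41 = 8.59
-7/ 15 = -0.47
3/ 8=0.38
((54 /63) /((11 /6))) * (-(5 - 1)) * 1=-144 /77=-1.87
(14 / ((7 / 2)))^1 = 4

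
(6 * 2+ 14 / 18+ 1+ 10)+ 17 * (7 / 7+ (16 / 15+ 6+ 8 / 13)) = 100253 / 585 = 171.37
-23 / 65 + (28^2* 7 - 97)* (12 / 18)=233587 / 65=3593.65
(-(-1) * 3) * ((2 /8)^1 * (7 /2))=21 /8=2.62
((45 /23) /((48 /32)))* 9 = 270 /23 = 11.74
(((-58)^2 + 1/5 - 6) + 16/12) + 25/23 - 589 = 956209/345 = 2771.62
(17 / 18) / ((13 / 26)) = 17 / 9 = 1.89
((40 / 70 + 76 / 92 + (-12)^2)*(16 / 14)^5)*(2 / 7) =80.99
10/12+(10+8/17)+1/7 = 8173/714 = 11.45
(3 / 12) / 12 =1 / 48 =0.02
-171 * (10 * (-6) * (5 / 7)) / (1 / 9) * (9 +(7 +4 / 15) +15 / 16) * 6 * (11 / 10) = 209699523 / 28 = 7489268.68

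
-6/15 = -2/5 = -0.40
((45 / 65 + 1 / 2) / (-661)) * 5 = -155 / 17186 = -0.01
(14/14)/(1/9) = 9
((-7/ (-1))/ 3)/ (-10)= -7/ 30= -0.23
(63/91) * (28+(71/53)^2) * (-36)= -27116532/36517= -742.57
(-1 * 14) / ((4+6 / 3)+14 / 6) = -42 / 25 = -1.68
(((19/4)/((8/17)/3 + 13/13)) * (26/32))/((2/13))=163761/7552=21.68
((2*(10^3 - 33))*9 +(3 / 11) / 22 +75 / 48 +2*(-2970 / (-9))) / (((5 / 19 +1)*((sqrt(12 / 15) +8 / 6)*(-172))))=-3322988375 / 29303296 +1993793025*sqrt(5) / 58606592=-37.33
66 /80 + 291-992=-28007 /40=-700.18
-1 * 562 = -562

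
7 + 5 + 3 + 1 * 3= 18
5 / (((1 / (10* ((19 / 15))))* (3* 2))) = 95 / 9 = 10.56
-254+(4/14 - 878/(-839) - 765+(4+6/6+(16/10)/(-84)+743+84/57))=-64133791/239115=-268.21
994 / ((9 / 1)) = 994 / 9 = 110.44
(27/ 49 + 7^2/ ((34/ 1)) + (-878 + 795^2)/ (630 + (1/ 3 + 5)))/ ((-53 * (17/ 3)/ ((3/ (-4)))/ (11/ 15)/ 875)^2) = 33614353575000/ 13151988001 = 2555.84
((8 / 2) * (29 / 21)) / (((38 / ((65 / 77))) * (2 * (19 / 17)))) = 32045 / 583737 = 0.05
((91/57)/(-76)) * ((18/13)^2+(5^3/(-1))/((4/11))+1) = 537607/75088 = 7.16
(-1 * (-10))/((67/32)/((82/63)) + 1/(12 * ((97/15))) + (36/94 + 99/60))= 598140800/218589247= 2.74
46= 46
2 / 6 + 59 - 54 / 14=1165 / 21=55.48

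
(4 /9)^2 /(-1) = -16 /81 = -0.20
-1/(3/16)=-16/3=-5.33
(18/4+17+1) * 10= 225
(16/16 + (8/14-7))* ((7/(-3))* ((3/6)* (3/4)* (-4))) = -19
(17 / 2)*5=85 / 2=42.50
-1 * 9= -9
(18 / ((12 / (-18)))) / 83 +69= 68.67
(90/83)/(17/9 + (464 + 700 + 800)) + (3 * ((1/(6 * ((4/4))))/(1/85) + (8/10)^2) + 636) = 49960525399/73425950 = 680.42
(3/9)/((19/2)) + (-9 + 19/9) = -1172/171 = -6.85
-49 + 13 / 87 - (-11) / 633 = -896431 / 18357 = -48.83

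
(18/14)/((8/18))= 81/28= 2.89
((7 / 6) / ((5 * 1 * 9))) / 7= 1 / 270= 0.00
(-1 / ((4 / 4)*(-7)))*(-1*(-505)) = 505 / 7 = 72.14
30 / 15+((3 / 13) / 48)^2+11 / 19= 2119955 / 822016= 2.58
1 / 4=0.25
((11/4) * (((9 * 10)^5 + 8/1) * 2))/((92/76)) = 617062050836/23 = 26828784818.96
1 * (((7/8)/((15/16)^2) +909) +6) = 206099/225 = 916.00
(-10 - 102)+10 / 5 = -110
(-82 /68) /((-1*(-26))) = -41 /884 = -0.05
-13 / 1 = -13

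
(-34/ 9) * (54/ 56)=-51/ 14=-3.64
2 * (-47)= -94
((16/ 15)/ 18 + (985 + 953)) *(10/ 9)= 2153.40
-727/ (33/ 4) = -2908/ 33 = -88.12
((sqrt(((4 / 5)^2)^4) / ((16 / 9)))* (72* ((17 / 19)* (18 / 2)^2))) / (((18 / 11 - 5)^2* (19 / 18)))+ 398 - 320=55187419758 / 308880625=178.67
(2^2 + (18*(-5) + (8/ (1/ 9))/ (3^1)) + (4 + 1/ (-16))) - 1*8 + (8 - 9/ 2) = -1001/ 16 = -62.56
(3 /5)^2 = 9 /25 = 0.36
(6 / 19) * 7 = 42 / 19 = 2.21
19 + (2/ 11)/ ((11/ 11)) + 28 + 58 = 1157/ 11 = 105.18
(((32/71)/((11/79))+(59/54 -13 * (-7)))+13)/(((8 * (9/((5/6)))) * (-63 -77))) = -4568687/510136704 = -0.01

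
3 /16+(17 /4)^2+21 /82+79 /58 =94493 /4756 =19.87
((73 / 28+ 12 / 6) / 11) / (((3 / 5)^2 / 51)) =18275 / 308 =59.33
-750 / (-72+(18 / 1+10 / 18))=14.03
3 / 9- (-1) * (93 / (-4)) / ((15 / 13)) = -1189 / 60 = -19.82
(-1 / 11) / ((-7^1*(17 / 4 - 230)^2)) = 16 / 62786493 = 0.00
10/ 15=0.67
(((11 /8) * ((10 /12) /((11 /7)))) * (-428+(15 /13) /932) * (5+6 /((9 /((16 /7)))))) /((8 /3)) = -3552158605 /4652544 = -763.49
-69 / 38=-1.82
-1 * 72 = -72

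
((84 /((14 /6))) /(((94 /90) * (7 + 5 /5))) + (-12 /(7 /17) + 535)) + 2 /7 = 335877 /658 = 510.45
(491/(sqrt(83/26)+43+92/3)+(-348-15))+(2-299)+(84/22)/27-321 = -122399878553/125642781-4419 * sqrt(2158)/1269119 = -974.35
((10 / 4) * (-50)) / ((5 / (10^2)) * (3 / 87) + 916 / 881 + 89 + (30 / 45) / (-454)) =-43497172500 / 31331877481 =-1.39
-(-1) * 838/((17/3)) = 2514/17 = 147.88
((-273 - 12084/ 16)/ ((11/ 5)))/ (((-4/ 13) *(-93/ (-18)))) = 802035/ 2728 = 294.00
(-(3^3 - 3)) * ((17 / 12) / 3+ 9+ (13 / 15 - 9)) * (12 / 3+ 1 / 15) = -29402 / 225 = -130.68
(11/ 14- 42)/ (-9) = 577/ 126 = 4.58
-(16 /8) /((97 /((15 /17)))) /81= -10 /44523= -0.00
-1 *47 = -47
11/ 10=1.10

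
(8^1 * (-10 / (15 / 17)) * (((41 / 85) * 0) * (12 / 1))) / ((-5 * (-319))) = 0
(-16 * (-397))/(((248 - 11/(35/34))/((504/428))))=14006160/444371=31.52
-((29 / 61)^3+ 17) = -17.11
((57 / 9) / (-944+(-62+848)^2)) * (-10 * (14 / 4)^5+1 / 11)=-5854337 / 108565952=-0.05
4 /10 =2 /5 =0.40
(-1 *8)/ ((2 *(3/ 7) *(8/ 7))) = -49/ 6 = -8.17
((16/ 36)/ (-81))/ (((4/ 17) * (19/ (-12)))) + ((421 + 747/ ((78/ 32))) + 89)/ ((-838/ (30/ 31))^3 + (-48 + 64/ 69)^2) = 1024699503006640234/ 69580022882412300921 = 0.01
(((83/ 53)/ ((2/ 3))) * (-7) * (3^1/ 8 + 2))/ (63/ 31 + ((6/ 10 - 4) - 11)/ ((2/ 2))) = 1711045/ 541872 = 3.16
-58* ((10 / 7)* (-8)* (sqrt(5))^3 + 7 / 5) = -406 / 5 + 23200* sqrt(5) / 7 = 7329.77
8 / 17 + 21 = 365 / 17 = 21.47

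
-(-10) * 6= 60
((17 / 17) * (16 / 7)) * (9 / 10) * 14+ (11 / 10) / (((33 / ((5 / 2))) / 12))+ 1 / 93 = 13862 / 465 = 29.81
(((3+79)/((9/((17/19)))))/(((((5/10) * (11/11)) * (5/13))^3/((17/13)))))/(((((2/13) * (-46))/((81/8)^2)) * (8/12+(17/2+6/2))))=-56932537311/31901000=-1784.66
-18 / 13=-1.38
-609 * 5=-3045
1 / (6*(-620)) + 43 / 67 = 159893 / 249240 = 0.64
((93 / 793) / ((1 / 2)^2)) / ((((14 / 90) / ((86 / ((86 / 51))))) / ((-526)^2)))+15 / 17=4015559343345 / 94367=42552580.28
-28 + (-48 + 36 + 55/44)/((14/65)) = -4363/56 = -77.91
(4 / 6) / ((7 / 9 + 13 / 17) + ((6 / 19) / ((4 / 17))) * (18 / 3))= 1938 / 27893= 0.07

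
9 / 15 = 3 / 5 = 0.60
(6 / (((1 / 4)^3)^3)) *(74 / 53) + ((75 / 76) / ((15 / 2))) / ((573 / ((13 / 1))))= 2534318017909 / 1154022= 2196074.27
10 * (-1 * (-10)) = 100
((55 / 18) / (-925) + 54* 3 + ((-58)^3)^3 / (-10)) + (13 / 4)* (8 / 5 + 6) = 1236705180151191362 / 1665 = 742765873964679.50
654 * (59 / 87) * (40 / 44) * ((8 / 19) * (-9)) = -1527.91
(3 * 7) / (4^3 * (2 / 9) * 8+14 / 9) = 63 / 346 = 0.18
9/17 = 0.53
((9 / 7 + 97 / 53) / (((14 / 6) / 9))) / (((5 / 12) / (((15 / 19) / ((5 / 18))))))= 20225376 / 246715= 81.98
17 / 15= 1.13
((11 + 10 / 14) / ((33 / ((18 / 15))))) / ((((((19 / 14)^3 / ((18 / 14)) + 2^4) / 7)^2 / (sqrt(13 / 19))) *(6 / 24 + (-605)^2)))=57155632128 *sqrt(247) / 6131839728564320705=0.00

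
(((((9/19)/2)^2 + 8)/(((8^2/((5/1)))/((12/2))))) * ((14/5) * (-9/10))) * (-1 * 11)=24185007/231040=104.68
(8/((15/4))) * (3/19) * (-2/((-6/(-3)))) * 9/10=-144/475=-0.30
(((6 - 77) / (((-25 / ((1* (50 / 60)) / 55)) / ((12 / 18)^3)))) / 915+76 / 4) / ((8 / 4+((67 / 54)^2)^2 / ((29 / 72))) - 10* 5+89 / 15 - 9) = -5457917834946 / 12979165061225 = -0.42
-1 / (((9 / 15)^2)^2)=-625 / 81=-7.72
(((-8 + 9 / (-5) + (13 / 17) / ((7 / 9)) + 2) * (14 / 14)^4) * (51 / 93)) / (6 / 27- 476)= 18252 / 2322985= 0.01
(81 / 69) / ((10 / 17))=459 / 230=2.00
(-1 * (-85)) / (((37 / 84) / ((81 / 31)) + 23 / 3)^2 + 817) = 231472080 / 2392035329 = 0.10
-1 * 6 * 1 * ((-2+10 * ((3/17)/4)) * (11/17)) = 6.05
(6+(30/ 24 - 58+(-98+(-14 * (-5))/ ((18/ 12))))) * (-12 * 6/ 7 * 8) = 8400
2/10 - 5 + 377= 1861/5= 372.20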